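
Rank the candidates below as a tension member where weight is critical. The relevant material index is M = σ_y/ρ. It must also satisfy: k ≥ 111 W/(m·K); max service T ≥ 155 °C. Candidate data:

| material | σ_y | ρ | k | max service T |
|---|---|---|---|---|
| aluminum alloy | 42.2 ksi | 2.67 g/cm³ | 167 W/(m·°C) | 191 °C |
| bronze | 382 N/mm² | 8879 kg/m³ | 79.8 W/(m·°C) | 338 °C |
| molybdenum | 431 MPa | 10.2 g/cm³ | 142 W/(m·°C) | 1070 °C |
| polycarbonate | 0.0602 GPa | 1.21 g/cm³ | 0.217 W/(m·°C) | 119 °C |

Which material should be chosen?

Screen on constraints: k ≥ 111 W/(m·K); max service T ≥ 155 °C. Survivors: aluminum alloy, molybdenum.
Convert each candidate to consistent units, then evaluate M:
  aluminum alloy: σ_y = 291.0 MPa, ρ = 2670 kg/m³
  molybdenum: σ_y = 431.0 MPa, ρ = 10200 kg/m³
  aluminum alloy: M = 109 kN·m/kg
  molybdenum: M = 42.3 kN·m/kg
Highest index: aluminum alloy.

aluminum alloy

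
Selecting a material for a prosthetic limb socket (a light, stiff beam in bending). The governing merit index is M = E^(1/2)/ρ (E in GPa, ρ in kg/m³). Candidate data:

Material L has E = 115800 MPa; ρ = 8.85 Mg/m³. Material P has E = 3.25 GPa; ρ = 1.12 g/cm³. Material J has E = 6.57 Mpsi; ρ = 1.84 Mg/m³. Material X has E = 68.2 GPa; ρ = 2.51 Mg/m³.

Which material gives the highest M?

In SI units:
  material L: E = 115.8 GPa, ρ = 8850 kg/m³
  material P: E = 3.250 GPa, ρ = 1120 kg/m³
  material J: E = 45.30 GPa, ρ = 1840 kg/m³
  material X: E = 68.20 GPa, ρ = 2510 kg/m³
  material J: M = 3.66×10⁻³
  material X: M = 3.29×10⁻³
  material P: M = 1.61×10⁻³
  material L: M = 1.22×10⁻³
Material J ranks first.

material J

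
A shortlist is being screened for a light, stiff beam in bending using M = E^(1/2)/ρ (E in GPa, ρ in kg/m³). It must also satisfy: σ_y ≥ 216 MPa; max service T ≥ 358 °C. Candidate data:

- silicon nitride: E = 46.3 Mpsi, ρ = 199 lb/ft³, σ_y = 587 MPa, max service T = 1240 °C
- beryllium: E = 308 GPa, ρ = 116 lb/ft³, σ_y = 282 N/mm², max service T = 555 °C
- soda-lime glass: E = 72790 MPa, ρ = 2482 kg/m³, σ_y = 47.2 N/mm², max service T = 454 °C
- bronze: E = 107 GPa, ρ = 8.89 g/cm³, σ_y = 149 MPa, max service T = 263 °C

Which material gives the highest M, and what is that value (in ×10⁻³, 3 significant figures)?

Screen on constraints: σ_y ≥ 216 MPa; max service T ≥ 358 °C. Survivors: silicon nitride, beryllium.
Putting every candidate on a common basis:
  silicon nitride: E = 319.2 GPa, ρ = 3188 kg/m³
  beryllium: E = 308.0 GPa, ρ = 1858 kg/m³
  beryllium: M = 9.44×10⁻³
  silicon nitride: M = 5.61×10⁻³
Highest index: beryllium.

beryllium, M = 9.44×10⁻³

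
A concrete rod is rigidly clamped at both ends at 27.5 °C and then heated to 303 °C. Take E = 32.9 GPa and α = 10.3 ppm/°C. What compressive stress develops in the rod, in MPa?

93.4 MPa

ΔT = 275.5 K. Constrained thermal stress σ = E·α·ΔT = 32.90×10³ MPa × 10.3×10⁻⁶ × 275.5 = 93.4 MPa (compressive).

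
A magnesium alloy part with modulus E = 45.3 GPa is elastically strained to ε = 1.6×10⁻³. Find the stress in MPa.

σ = E·ε = 45300 MPa × 1.6×10⁻³ = 72.5 MPa.

72.5 MPa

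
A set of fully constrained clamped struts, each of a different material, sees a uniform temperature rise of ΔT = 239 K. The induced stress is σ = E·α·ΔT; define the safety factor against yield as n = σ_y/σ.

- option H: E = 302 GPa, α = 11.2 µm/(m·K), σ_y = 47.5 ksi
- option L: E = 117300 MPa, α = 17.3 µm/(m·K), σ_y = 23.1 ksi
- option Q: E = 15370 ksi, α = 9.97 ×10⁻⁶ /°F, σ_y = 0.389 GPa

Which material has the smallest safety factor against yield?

In consistent units (E in GPa, α in ×10⁻⁶/K, σ_y in MPa):
  option H: E = 302.0, α = 11.2, σ_y = 327.5 → σ = 808 MPa, n = 0.405
  option L: E = 117.3, α = 17.3, σ_y = 159.3 → σ = 485 MPa, n = 0.328
  option Q: E = 106.0, α = 17.9, σ_y = 389.0 → σ = 455 MPa, n = 0.856
Option L has the lowest safety factor, n = 0.328.

option L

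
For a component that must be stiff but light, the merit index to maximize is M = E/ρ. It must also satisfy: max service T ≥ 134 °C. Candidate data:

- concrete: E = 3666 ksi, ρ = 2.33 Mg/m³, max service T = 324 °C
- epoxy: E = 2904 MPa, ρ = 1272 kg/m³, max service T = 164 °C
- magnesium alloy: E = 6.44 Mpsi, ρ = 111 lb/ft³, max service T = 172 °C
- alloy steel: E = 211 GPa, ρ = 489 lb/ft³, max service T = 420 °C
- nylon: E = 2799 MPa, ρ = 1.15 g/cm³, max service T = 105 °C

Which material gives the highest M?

Screen on constraints: max service T ≥ 134 °C. Survivors: concrete, epoxy, magnesium alloy, alloy steel.
Putting every candidate on a common basis:
  concrete: E = 25.28 GPa, ρ = 2330 kg/m³
  epoxy: E = 2.904 GPa, ρ = 1272 kg/m³
  magnesium alloy: E = 44.40 GPa, ρ = 1778 kg/m³
  alloy steel: E = 211.0 GPa, ρ = 7833 kg/m³
  alloy steel: M = 26.9 MN·m/kg
  magnesium alloy: M = 25.0 MN·m/kg
  concrete: M = 10.8 MN·m/kg
  epoxy: M = 2.28 MN·m/kg
Alloy steel has the largest M.

alloy steel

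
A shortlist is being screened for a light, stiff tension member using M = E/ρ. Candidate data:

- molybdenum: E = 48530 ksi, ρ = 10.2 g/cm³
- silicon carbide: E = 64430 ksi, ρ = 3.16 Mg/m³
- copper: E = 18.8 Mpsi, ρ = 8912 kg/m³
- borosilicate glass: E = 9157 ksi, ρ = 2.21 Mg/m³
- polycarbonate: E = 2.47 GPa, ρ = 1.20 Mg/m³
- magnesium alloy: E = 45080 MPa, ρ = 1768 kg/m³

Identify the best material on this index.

silicon carbide

In SI units:
  molybdenum: E = 334.6 GPa, ρ = 10200 kg/m³
  silicon carbide: E = 444.2 GPa, ρ = 3160 kg/m³
  copper: E = 129.6 GPa, ρ = 8912 kg/m³
  borosilicate glass: E = 63.14 GPa, ρ = 2210 kg/m³
  polycarbonate: E = 2.470 GPa, ρ = 1200 kg/m³
  magnesium alloy: E = 45.08 GPa, ρ = 1768 kg/m³
  silicon carbide: M = 141 MN·m/kg
  molybdenum: M = 32.8 MN·m/kg
  borosilicate glass: M = 28.6 MN·m/kg
  magnesium alloy: M = 25.5 MN·m/kg
  copper: M = 14.5 MN·m/kg
  polycarbonate: M = 2.06 MN·m/kg
The maximum is for silicon carbide.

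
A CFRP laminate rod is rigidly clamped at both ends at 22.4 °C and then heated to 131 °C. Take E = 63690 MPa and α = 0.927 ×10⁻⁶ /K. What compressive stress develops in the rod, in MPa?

6.41 MPa

E = 63690 MPa = 63.69 GPa.
ΔT = 108.6 K. Constrained thermal stress σ = E·α·ΔT = 63.69×10³ MPa × 0.927×10⁻⁶ × 108.6 = 6.41 MPa (compressive).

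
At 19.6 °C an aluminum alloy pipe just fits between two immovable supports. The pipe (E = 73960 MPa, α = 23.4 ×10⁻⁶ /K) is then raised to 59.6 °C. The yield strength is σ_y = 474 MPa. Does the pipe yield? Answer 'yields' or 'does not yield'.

does not yield

E = 73960 MPa = 73.96 GPa.
ΔT = 40.00 K. Constrained thermal stress σ = E·α·ΔT = 73.96×10³ MPa × 23.4×10⁻⁶ × 40.00 = 69.2 MPa (compressive).
Compare to σ_y = 474 MPa: σ < σ_y, so it does not yield.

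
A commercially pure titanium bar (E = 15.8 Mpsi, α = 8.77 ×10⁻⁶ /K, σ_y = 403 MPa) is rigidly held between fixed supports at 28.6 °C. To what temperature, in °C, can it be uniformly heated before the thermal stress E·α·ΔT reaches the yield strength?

E = 15.8 Mpsi = 108.9 GPa.
E·α·ΔT = 403.0 MPa ⇒ ΔT = 403.0 / (108.9×10³ × 8.77×10⁻⁶) = 421.8 K.
T = 28.6 + 421.8 = 450.4 °C.

450 °C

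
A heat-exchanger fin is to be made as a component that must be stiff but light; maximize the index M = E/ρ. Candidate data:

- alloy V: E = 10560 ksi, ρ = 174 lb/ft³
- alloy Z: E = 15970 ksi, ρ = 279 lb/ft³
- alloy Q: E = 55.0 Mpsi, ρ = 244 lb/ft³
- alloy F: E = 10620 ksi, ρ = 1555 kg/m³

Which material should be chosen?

alloy Q

Normalizing units and computing the index:
  alloy V: E = 72.81 GPa, ρ = 2787 kg/m³
  alloy Z: E = 110.1 GPa, ρ = 4469 kg/m³
  alloy Q: E = 379.2 GPa, ρ = 3909 kg/m³
  alloy F: E = 73.22 GPa, ρ = 1555 kg/m³
  alloy Q: M = 97.0 MN·m/kg
  alloy F: M = 47.1 MN·m/kg
  alloy V: M = 26.1 MN·m/kg
  alloy Z: M = 24.6 MN·m/kg
Highest index: alloy Q.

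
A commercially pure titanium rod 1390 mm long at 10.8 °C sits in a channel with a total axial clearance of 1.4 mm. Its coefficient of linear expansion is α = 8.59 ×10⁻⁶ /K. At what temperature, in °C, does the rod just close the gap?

128 °C

α·L₀·ΔT = 1.4 mm ⇒ ΔT = 1.4 / (8.59×10⁻⁶ × 1390.0) = 117.3 K.
T = 10.8 + 117.3 = 128.1 °C.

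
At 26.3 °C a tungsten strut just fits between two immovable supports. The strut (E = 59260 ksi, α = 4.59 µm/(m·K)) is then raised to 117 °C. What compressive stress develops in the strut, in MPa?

E = 59260 ksi = 408.6 GPa.
ΔT = 90.70 K. Constrained thermal stress σ = E·α·ΔT = 408.6×10³ MPa × 4.59×10⁻⁶ × 90.70 = 170 MPa (compressive).

170 MPa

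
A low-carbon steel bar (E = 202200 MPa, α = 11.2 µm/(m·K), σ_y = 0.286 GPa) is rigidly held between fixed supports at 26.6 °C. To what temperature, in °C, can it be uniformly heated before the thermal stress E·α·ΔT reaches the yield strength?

E = 202200 MPa = 202.2 GPa.
σ_y = 0.286 GPa = 286.0 MPa.
E·α·ΔT = 286.0 MPa ⇒ ΔT = 286.0 / (202.2×10³ × 11.2×10⁻⁶) = 126.3 K.
T = 26.6 + 126.3 = 152.9 °C.

153 °C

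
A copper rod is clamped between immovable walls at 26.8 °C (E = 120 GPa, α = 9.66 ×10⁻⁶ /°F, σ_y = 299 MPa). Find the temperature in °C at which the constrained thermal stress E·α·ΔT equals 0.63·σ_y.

α = 9.66×10⁻⁶/°F × 9/5 = 17.4×10⁻⁶/K.
E·α·ΔT = 188.4 MPa ⇒ ΔT = 188.4 / (120.0×10³ × 17.4×10⁻⁶) = 90.28 K.
T = 26.8 + 90.28 = 117.1 °C.

117 °C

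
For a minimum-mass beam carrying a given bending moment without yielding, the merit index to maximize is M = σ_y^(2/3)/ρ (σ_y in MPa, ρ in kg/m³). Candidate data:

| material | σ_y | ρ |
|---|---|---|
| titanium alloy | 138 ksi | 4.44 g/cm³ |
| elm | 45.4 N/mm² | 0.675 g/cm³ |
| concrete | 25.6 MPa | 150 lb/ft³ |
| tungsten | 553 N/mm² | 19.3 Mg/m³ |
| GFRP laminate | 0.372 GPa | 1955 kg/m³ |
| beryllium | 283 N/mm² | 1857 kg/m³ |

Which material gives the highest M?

GFRP laminate

In SI units:
  titanium alloy: σ_y = 951.5 MPa, ρ = 4440 kg/m³
  elm: σ_y = 45.40 MPa, ρ = 675.0 kg/m³
  concrete: σ_y = 25.60 MPa, ρ = 2403 kg/m³
  tungsten: σ_y = 553.0 MPa, ρ = 19300 kg/m³
  GFRP laminate: σ_y = 372.0 MPa, ρ = 1955 kg/m³
  beryllium: σ_y = 283.0 MPa, ρ = 1857 kg/m³
  GFRP laminate: M = 26.5×10⁻³
  beryllium: M = 23.2×10⁻³
  titanium alloy: M = 21.8×10⁻³
  elm: M = 18.9×10⁻³
  concrete: M = 3.62×10⁻³
  tungsten: M = 3.49×10⁻³
Highest index: GFRP laminate.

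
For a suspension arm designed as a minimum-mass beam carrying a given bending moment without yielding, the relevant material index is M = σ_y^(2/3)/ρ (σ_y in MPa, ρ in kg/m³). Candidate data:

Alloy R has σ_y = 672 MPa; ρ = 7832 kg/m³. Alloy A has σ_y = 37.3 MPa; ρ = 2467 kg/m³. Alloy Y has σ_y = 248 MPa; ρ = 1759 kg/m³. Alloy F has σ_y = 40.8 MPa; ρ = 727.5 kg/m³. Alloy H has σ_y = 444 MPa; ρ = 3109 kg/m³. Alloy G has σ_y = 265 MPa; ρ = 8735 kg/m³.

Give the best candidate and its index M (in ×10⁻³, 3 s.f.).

alloy Y, M = 22.4×10⁻³

Computing M directly (units already consistent):
  alloy Y: M = 22.4×10⁻³
  alloy H: M = 18.7×10⁻³
  alloy F: M = 16.3×10⁻³
  alloy R: M = 9.80×10⁻³
  alloy G: M = 4.72×10⁻³
  alloy A: M = 4.53×10⁻³
Alloy Y has the largest M.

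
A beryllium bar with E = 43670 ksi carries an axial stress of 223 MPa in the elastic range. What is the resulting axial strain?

7.41×10⁻⁴

E = 43670 ksi = 301.1 GPa = 301100 MPa.
ε = σ/E = 223 / 301100 = 7.41×10⁻⁴.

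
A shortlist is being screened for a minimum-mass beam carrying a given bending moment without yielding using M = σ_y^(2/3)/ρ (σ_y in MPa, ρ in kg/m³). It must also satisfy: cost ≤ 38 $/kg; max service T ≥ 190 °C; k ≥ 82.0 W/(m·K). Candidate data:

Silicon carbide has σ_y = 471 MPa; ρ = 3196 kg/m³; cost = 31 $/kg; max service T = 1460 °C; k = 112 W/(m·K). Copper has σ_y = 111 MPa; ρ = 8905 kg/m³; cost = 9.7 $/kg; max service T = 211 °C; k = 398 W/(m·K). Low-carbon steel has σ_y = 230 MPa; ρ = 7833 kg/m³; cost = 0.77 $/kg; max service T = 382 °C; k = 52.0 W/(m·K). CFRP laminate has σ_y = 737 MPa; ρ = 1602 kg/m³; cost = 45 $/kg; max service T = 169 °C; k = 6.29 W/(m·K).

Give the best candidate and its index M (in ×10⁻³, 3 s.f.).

Screen on constraints: cost ≤ 38 $/kg; max service T ≥ 190 °C; k ≥ 82.0 W/(m·K). Survivors: silicon carbide, copper.
Evaluate M for each candidate:
  silicon carbide: M = 18.9×10⁻³
  copper: M = 2.59×10⁻³
Silicon carbide has the largest M.

silicon carbide, M = 18.9×10⁻³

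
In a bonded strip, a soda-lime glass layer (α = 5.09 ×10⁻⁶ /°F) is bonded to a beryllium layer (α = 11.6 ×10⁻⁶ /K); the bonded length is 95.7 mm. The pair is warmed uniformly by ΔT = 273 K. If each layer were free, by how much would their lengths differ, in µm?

63.7 µm

soda-lime glass: α = 5.09×10⁻⁶/°F × 9/5 = 9.16×10⁻⁶/K.
Δα = |9.16 − 11.6|×10⁻⁶/K = 2.44×10⁻⁶/K.
ΔL_mismatch = Δα·L·ΔT = 2.44×10⁻⁶ × 95.7 mm × 273.0 K = 63.7 µm.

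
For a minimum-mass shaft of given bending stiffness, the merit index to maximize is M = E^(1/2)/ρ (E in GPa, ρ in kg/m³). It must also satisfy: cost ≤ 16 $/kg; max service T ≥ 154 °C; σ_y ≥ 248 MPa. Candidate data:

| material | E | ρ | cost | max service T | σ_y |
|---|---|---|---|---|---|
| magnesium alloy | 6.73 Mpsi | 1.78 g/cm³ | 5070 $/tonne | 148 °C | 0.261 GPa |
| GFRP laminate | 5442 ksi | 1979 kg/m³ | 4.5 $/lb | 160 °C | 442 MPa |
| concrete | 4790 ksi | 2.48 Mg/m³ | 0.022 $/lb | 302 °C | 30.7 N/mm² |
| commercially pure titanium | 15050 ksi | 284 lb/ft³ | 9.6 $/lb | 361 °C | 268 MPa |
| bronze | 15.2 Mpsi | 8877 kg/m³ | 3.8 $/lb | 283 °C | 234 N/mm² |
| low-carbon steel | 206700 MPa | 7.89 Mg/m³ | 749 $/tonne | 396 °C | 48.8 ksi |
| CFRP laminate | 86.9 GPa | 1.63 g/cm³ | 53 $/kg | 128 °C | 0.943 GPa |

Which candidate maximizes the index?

Screen on constraints: cost ≤ 16 $/kg; max service T ≥ 154 °C; σ_y ≥ 248 MPa. Survivors: GFRP laminate, low-carbon steel.
After converting to SI:
  GFRP laminate: E = 37.52 GPa, ρ = 1979 kg/m³
  low-carbon steel: E = 206.7 GPa, ρ = 7890 kg/m³
  GFRP laminate: M = 3.10×10⁻³
  low-carbon steel: M = 1.82×10⁻³
GFRP laminate has the largest M.

GFRP laminate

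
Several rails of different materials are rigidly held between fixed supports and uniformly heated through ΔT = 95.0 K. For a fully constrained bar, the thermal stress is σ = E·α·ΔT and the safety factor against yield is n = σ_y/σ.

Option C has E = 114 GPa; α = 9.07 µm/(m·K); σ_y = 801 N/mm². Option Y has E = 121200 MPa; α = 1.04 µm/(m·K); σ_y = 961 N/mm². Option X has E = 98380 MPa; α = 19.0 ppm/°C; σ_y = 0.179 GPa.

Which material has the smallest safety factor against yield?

option X

Converting E to GPa, α to ×10⁻⁶/K, σ_y to MPa, then σ and n for each:
  option C: E = 114.0, α = 9.07, σ_y = 801.0 → σ = 98.2 MPa, n = 8.15
  option Y: E = 121.2, α = 1.04, σ_y = 961.0 → σ = 12.0 MPa, n = 80.3
  option X: E = 98.38, α = 19.0, σ_y = 179.0 → σ = 178 MPa, n = 1.01
Smallest n: option X with n = 1.01.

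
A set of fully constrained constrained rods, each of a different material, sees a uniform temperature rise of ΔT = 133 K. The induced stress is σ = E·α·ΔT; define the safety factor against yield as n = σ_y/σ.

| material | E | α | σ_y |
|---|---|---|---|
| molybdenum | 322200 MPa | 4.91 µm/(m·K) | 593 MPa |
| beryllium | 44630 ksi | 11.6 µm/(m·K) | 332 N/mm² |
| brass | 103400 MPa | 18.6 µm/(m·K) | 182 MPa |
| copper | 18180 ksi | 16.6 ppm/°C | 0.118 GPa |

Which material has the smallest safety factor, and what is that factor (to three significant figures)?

copper, n = 0.426

Per material, after unit conversion:
  molybdenum: E = 322.2, α = 4.91, σ_y = 593.0 → σ = 210 MPa, n = 2.82
  beryllium: E = 307.7, α = 11.6, σ_y = 332.0 → σ = 475 MPa, n = 0.699
  brass: E = 103.4, α = 18.6, σ_y = 182.0 → σ = 256 MPa, n = 0.712
  copper: E = 125.3, α = 16.6, σ_y = 118.0 → σ = 277 MPa, n = 0.426
Copper has the lowest safety factor, n = 0.426.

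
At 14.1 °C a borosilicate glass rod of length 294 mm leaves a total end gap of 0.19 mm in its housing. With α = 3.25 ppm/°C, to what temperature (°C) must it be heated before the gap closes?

α·L₀·ΔT = 0.19 mm ⇒ ΔT = 0.19 / (3.25×10⁻⁶ × 294.0) = 198.8 K.
T = 14.1 + 198.8 = 212.9 °C.

213 °C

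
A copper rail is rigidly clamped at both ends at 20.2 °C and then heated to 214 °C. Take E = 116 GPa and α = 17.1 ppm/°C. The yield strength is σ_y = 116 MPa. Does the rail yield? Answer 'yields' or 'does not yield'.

ΔT = 193.8 K. Constrained thermal stress σ = E·α·ΔT = 116.0×10³ MPa × 17.1×10⁻⁶ × 193.8 = 384 MPa (compressive).
Compare to σ_y = 116 MPa: σ ≥ σ_y, so it yields.

yields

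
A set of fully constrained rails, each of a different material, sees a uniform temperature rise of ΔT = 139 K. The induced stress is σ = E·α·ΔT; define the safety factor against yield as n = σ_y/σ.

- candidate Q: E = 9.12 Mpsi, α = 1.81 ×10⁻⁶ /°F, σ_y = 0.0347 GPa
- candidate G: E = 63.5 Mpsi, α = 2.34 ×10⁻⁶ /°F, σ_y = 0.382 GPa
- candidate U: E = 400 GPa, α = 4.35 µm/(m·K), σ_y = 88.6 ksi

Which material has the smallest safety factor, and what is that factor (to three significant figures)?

With everything in SI (GPa, ×10⁻⁶/K, MPa):
  candidate Q: E = 62.88, α = 3.26, σ_y = 34.70 → σ = 28.5 MPa, n = 1.22
  candidate G: E = 437.8, α = 4.21, σ_y = 382.0 → σ = 256 MPa, n = 1.49
  candidate U: E = 400.0, α = 4.35, σ_y = 610.9 → σ = 242 MPa, n = 2.53
The minimum is candidate Q at n = 1.22.

candidate Q, n = 1.22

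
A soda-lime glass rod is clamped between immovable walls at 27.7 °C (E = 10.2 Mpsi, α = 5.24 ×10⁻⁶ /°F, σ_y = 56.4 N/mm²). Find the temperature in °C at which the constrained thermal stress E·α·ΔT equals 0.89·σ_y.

E = 10.2 Mpsi = 70.33 GPa.
α = 5.24×10⁻⁶/°F × 9/5 = 9.43×10⁻⁶/K.
σ_y = 56.4 N/mm² = 56.40 MPa.
E·α·ΔT = 50.20 MPa ⇒ ΔT = 50.20 / (70.33×10³ × 9.43×10⁻⁶) = 75.67 K.
T = 27.7 + 75.67 = 103.4 °C.

103 °C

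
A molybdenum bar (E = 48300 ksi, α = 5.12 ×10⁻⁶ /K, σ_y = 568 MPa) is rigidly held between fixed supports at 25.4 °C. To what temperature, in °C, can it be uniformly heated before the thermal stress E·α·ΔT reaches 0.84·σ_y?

305 °C

E = 48300 ksi = 333.0 GPa.
E·α·ΔT = 477.1 MPa ⇒ ΔT = 477.1 / (333.0×10³ × 5.12×10⁻⁶) = 279.8 K.
T = 25.4 + 279.8 = 305.2 °C.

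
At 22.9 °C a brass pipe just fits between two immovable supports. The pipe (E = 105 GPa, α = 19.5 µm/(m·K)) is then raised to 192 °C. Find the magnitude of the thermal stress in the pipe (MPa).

ΔT = 169.1 K. Constrained thermal stress σ = E·α·ΔT = 105.0×10³ MPa × 19.5×10⁻⁶ × 169.1 = 346 MPa (compressive).

346 MPa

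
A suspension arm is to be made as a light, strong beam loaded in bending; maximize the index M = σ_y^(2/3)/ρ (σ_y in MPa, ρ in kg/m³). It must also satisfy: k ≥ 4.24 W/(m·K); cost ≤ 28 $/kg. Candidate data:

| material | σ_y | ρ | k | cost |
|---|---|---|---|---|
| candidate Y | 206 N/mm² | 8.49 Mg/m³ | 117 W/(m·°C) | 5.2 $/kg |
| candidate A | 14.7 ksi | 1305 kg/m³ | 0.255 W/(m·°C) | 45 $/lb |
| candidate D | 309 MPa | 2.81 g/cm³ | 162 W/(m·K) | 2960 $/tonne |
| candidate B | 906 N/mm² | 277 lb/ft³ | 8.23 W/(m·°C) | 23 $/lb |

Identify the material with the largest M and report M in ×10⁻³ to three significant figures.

candidate D, M = 16.3×10⁻³

Screen on constraints: k ≥ 4.24 W/(m·K); cost ≤ 28 $/kg. Survivors: candidate Y, candidate D.
After converting to SI:
  candidate Y: σ_y = 206.0 MPa, ρ = 8490 kg/m³
  candidate D: σ_y = 309.0 MPa, ρ = 2810 kg/m³
  candidate D: M = 16.3×10⁻³
  candidate Y: M = 4.11×10⁻³
Candidate D ranks first.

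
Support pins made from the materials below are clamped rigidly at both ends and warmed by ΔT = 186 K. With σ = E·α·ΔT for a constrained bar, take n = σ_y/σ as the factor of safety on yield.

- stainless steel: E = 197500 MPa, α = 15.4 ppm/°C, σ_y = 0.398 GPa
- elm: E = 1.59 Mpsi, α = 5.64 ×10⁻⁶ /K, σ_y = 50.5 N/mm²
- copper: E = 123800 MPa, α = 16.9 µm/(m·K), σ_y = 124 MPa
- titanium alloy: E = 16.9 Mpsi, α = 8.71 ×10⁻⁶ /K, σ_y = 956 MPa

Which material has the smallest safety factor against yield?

copper

Per material, after unit conversion:
  stainless steel: E = 197.5, α = 15.4, σ_y = 398.0 → σ = 566 MPa, n = 0.704
  elm: E = 10.96, α = 5.64, σ_y = 50.50 → σ = 11.5 MPa, n = 4.39
  copper: E = 123.8, α = 16.9, σ_y = 124.0 → σ = 389 MPa, n = 0.319
  titanium alloy: E = 116.5, α = 8.71, σ_y = 956.0 → σ = 189 MPa, n = 5.06
The minimum is copper at n = 0.319.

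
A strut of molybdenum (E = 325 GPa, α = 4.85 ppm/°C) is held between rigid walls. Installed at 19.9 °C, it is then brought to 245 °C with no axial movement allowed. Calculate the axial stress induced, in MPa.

355 MPa

ΔT = 225.1 K. Constrained thermal stress σ = E·α·ΔT = 325.0×10³ MPa × 4.85×10⁻⁶ × 225.1 = 355 MPa (compressive).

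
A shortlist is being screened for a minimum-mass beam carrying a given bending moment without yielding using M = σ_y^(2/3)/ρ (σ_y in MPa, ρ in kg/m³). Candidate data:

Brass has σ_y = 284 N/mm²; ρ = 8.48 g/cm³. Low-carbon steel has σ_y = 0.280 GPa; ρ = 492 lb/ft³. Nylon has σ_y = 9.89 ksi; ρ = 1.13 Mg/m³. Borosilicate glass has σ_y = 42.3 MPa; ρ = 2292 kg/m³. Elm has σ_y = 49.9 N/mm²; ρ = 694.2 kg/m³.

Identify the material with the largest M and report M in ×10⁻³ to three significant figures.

Convert each candidate to consistent units, then evaluate M:
  brass: σ_y = 284.0 MPa, ρ = 8480 kg/m³
  low-carbon steel: σ_y = 280.0 MPa, ρ = 7881 kg/m³
  nylon: σ_y = 68.19 MPa, ρ = 1130 kg/m³
  borosilicate glass: σ_y = 42.30 MPa, ρ = 2292 kg/m³
  elm: σ_y = 49.90 MPa, ρ = 694.2 kg/m³
  elm: M = 19.5×10⁻³
  nylon: M = 14.8×10⁻³
  low-carbon steel: M = 5.43×10⁻³
  borosilicate glass: M = 5.30×10⁻³
  brass: M = 5.10×10⁻³
Elm has the largest M.

elm, M = 19.5×10⁻³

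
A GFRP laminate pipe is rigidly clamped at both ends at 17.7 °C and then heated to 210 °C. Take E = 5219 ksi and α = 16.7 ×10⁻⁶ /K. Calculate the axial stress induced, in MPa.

116 MPa

E = 5219 ksi = 35.98 GPa.
ΔT = 192.3 K. Constrained thermal stress σ = E·α·ΔT = 35.98×10³ MPa × 16.7×10⁻⁶ × 192.3 = 116 MPa (compressive).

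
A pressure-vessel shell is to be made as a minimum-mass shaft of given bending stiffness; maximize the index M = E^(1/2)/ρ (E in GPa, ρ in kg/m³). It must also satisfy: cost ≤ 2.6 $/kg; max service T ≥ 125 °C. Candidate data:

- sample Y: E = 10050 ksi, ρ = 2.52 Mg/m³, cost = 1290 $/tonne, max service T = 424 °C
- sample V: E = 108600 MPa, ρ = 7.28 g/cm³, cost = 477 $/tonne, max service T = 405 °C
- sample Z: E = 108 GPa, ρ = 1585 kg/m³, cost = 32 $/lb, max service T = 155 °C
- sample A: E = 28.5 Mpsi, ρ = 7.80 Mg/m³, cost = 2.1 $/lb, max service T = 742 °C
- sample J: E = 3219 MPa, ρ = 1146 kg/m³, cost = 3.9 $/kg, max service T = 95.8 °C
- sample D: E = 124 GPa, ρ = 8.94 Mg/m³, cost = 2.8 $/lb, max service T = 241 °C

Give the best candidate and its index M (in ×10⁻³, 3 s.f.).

Screen on constraints: cost ≤ 2.6 $/kg; max service T ≥ 125 °C. Survivors: sample Y, sample V.
Normalizing units and computing the index:
  sample Y: E = 69.29 GPa, ρ = 2520 kg/m³
  sample V: E = 108.6 GPa, ρ = 7280 kg/m³
  sample Y: M = 3.30×10⁻³
  sample V: M = 1.43×10⁻³
Sample Y ranks first.

sample Y, M = 3.30×10⁻³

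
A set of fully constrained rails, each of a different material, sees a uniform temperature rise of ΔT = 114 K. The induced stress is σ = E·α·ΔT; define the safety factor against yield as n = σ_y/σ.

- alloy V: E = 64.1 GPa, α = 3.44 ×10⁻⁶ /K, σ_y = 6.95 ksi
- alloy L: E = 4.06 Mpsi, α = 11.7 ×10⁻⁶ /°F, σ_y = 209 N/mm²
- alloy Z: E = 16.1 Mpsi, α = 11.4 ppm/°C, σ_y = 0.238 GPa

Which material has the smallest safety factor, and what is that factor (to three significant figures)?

alloy Z, n = 1.65

Per material, after unit conversion:
  alloy V: E = 64.10, α = 3.44, σ_y = 47.92 → σ = 25.1 MPa, n = 1.91
  alloy L: E = 27.99, α = 21.1, σ_y = 209.0 → σ = 67.2 MPa, n = 3.11
  alloy Z: E = 111.0, α = 11.4, σ_y = 238.0 → σ = 144 MPa, n = 1.65
The minimum is alloy Z at n = 1.65.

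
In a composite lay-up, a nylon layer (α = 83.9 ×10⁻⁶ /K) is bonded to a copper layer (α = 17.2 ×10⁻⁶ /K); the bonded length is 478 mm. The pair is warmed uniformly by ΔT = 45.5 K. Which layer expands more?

α(nylon) = 83.9×10⁻⁶/K vs α(copper) = 17.2×10⁻⁶/K.
Higher α expands more for the same ΔT: nylon.

nylon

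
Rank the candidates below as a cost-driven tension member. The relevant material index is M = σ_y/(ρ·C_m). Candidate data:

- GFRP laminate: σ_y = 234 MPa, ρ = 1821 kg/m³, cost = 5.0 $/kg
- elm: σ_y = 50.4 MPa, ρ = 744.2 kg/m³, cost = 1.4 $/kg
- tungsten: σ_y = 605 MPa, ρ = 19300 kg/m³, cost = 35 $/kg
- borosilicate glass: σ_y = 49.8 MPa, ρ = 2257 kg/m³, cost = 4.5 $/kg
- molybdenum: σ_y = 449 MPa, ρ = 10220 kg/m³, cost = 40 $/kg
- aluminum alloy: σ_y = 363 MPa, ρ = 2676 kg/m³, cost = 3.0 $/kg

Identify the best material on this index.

Evaluate M for each candidate:
  elm: M = 48.4 kN·m per $
  aluminum alloy: M = 45.2 kN·m per $
  GFRP laminate: M = 25.7 kN·m per $
  borosilicate glass: M = 4.90 kN·m per $
  molybdenum: M = 1.10 kN·m per $
  tungsten: M = 0.896 kN·m per $
The maximum is for elm.

elm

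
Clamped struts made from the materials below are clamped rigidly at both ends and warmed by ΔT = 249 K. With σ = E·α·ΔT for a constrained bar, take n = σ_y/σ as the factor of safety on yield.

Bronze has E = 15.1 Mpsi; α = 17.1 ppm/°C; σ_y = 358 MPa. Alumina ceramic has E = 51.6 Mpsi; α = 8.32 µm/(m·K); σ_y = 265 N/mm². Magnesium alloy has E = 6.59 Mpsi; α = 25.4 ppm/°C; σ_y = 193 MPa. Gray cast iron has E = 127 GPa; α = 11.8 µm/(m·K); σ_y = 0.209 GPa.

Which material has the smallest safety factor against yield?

Converting E to GPa, α to ×10⁻⁶/K, σ_y to MPa, then σ and n for each:
  bronze: E = 104.1, α = 17.1, σ_y = 358.0 → σ = 443 MPa, n = 0.808
  alumina ceramic: E = 355.8, α = 8.32, σ_y = 265.0 → σ = 737 MPa, n = 0.360
  magnesium alloy: E = 45.44, α = 25.4, σ_y = 193.0 → σ = 287 MPa, n = 0.672
  gray cast iron: E = 127.0, α = 11.8, σ_y = 209.0 → σ = 373 MPa, n = 0.560
Smallest n: alumina ceramic with n = 0.360.

alumina ceramic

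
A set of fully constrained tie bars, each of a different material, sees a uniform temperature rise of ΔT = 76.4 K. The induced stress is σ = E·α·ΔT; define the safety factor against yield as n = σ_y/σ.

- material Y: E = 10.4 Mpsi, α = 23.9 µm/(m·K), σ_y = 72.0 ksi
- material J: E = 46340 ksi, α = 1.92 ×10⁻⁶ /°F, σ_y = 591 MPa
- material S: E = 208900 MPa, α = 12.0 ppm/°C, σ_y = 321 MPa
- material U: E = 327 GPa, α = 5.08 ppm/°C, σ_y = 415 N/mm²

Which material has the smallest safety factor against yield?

material S

Converting E to GPa, α to ×10⁻⁶/K, σ_y to MPa, then σ and n for each:
  material Y: E = 71.71, α = 23.9, σ_y = 496.4 → σ = 131 MPa, n = 3.79
  material J: E = 319.5, α = 3.46, σ_y = 591.0 → σ = 84.4 MPa, n = 7.01
  material S: E = 208.9, α = 12.0, σ_y = 321.0 → σ = 192 MPa, n = 1.68
  material U: E = 327.0, α = 5.08, σ_y = 415.0 → σ = 127 MPa, n = 3.27
The minimum is material S at n = 1.68.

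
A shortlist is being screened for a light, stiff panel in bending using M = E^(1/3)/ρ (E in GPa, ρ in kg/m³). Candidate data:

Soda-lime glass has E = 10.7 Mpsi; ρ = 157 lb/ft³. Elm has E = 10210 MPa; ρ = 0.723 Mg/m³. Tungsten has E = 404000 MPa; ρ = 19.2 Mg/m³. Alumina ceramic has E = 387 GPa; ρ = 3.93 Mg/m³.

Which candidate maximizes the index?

Convert each candidate to consistent units, then evaluate M:
  soda-lime glass: E = 73.77 GPa, ρ = 2515 kg/m³
  elm: E = 10.21 GPa, ρ = 723.0 kg/m³
  tungsten: E = 404.0 GPa, ρ = 19200 kg/m³
  alumina ceramic: E = 387.0 GPa, ρ = 3930 kg/m³
  elm: M = 3.00×10⁻³
  alumina ceramic: M = 1.85×10⁻³
  soda-lime glass: M = 1.67×10⁻³
  tungsten: M = 0.385×10⁻³
Elm ranks first.

elm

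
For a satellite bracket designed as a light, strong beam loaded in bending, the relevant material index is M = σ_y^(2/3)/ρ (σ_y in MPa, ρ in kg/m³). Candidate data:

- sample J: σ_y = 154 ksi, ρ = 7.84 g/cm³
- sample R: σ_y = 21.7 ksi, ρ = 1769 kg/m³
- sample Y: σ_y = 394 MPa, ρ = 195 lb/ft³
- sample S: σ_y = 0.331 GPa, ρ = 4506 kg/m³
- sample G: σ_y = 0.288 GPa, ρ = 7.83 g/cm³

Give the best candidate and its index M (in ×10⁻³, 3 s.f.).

sample Y, M = 17.2×10⁻³

Putting every candidate on a common basis:
  sample J: σ_y = 1062 MPa, ρ = 7840 kg/m³
  sample R: σ_y = 149.6 MPa, ρ = 1769 kg/m³
  sample Y: σ_y = 394.0 MPa, ρ = 3124 kg/m³
  sample S: σ_y = 331.0 MPa, ρ = 4506 kg/m³
  sample G: σ_y = 288.0 MPa, ρ = 7830 kg/m³
  sample Y: M = 17.2×10⁻³
  sample R: M = 15.9×10⁻³
  sample J: M = 13.3×10⁻³
  sample S: M = 10.6×10⁻³
  sample G: M = 5.57×10⁻³
Sample Y has the largest M.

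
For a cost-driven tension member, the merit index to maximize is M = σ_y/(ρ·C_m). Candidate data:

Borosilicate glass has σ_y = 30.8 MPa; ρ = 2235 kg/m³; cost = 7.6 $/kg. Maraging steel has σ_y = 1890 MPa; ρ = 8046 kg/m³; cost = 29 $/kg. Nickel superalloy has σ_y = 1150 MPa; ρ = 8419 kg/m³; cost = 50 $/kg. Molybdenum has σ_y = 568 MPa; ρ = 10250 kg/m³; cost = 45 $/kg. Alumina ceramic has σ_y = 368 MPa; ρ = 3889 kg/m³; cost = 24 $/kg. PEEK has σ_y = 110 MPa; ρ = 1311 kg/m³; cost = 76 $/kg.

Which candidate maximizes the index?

Per-candidate index values:
  maraging steel: M = 8.10 kN·m per $
  alumina ceramic: M = 3.94 kN·m per $
  nickel superalloy: M = 2.73 kN·m per $
  borosilicate glass: M = 1.81 kN·m per $
  molybdenum: M = 1.23 kN·m per $
  PEEK: M = 1.10 kN·m per $
Maraging steel has the largest M.

maraging steel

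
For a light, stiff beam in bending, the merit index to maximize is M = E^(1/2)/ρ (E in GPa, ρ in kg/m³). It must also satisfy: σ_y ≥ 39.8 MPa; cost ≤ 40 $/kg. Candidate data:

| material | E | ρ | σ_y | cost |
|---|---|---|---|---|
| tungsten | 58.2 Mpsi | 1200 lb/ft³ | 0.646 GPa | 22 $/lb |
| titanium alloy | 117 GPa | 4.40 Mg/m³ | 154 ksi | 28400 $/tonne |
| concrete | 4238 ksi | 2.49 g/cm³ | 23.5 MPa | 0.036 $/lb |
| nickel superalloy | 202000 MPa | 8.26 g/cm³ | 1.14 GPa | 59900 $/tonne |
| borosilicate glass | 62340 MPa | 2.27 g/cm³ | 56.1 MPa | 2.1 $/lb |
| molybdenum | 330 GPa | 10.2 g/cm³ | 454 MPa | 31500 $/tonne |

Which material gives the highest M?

borosilicate glass

Screen on constraints: σ_y ≥ 39.8 MPa; cost ≤ 40 $/kg. Survivors: titanium alloy, borosilicate glass, molybdenum.
Convert each candidate to consistent units, then evaluate M:
  titanium alloy: E = 117.0 GPa, ρ = 4400 kg/m³
  borosilicate glass: E = 62.34 GPa, ρ = 2270 kg/m³
  molybdenum: E = 330.0 GPa, ρ = 10200 kg/m³
  borosilicate glass: M = 3.48×10⁻³
  titanium alloy: M = 2.46×10⁻³
  molybdenum: M = 1.78×10⁻³
Borosilicate glass ranks first.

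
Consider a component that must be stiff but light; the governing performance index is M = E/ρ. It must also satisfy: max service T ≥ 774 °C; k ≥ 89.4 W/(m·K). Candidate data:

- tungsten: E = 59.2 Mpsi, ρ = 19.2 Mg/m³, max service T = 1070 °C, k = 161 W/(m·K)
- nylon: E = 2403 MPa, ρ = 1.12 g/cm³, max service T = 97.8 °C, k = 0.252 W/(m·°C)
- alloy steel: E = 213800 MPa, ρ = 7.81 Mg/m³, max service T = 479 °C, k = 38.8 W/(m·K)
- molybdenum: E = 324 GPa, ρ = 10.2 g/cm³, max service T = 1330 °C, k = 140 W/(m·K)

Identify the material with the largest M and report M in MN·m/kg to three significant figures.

molybdenum, M = 31.8 MN·m/kg

Screen on constraints: max service T ≥ 774 °C; k ≥ 89.4 W/(m·K). Survivors: tungsten, molybdenum.
Putting every candidate on a common basis:
  tungsten: E = 408.2 GPa, ρ = 19200 kg/m³
  molybdenum: E = 324.0 GPa, ρ = 10200 kg/m³
  molybdenum: M = 31.8 MN·m/kg
  tungsten: M = 21.3 MN·m/kg
The maximum is for molybdenum.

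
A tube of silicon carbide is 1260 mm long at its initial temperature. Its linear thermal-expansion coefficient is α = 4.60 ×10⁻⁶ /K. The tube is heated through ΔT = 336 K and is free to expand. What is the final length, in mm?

ΔL = α·L₀·ΔT = 4.60×10⁻⁶ × 1260 mm × 336.0 K = 1.95 mm.
L = L₀ + ΔL = 1260 + 1.95 = 1261.9 mm.

1261.9 mm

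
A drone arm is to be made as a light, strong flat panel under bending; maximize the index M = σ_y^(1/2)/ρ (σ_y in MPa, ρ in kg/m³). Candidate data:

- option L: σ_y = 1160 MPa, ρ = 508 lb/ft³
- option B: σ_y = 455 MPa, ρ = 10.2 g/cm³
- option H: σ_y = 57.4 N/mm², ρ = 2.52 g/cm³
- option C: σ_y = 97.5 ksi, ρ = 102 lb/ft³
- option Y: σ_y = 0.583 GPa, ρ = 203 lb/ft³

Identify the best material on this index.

option C

Convert each candidate to consistent units, then evaluate M:
  option L: σ_y = 1160 MPa, ρ = 8137 kg/m³
  option B: σ_y = 455.0 MPa, ρ = 10200 kg/m³
  option H: σ_y = 57.40 MPa, ρ = 2520 kg/m³
  option C: σ_y = 672.2 MPa, ρ = 1634 kg/m³
  option Y: σ_y = 583.0 MPa, ρ = 3252 kg/m³
  option C: M = 15.9×10⁻³
  option Y: M = 7.43×10⁻³
  option L: M = 4.19×10⁻³
  option H: M = 3.01×10⁻³
  option B: M = 2.09×10⁻³
Option C has the largest M.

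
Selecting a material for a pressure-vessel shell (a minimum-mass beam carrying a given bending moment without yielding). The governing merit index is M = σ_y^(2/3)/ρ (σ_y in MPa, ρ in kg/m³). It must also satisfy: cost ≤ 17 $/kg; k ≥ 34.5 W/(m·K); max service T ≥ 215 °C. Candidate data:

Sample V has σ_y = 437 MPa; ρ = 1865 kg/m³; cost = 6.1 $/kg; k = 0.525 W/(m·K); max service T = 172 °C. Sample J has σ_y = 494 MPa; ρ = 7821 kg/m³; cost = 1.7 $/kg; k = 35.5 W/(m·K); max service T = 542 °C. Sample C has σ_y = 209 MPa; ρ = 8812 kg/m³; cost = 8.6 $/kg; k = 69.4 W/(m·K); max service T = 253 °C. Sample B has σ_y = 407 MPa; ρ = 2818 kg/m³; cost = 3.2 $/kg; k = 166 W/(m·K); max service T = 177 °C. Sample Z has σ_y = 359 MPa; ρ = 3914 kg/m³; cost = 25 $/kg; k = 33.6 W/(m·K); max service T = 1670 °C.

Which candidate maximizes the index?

sample J

Screen on constraints: cost ≤ 17 $/kg; k ≥ 34.5 W/(m·K); max service T ≥ 215 °C. Survivors: sample J, sample C.
Computing M directly (units already consistent):
  sample J: M = 7.99×10⁻³
  sample C: M = 4.00×10⁻³
Sample J ranks first.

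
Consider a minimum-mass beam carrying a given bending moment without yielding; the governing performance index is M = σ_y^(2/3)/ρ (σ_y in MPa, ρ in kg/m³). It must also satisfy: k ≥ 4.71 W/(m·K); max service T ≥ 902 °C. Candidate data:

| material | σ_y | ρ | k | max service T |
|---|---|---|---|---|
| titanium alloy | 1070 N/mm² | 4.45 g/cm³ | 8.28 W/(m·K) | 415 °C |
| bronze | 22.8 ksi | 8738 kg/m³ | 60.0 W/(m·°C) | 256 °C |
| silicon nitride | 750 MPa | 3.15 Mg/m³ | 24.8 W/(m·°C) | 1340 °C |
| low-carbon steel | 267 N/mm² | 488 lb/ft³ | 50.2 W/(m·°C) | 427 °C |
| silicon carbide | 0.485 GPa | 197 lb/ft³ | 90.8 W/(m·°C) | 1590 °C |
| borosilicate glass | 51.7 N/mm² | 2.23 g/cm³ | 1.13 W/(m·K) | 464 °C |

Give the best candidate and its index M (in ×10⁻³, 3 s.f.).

silicon nitride, M = 26.2×10⁻³

Screen on constraints: k ≥ 4.71 W/(m·K); max service T ≥ 902 °C. Survivors: silicon nitride, silicon carbide.
Putting every candidate on a common basis:
  silicon nitride: σ_y = 750.0 MPa, ρ = 3150 kg/m³
  silicon carbide: σ_y = 485.0 MPa, ρ = 3156 kg/m³
  silicon nitride: M = 26.2×10⁻³
  silicon carbide: M = 19.6×10⁻³
The maximum is for silicon nitride.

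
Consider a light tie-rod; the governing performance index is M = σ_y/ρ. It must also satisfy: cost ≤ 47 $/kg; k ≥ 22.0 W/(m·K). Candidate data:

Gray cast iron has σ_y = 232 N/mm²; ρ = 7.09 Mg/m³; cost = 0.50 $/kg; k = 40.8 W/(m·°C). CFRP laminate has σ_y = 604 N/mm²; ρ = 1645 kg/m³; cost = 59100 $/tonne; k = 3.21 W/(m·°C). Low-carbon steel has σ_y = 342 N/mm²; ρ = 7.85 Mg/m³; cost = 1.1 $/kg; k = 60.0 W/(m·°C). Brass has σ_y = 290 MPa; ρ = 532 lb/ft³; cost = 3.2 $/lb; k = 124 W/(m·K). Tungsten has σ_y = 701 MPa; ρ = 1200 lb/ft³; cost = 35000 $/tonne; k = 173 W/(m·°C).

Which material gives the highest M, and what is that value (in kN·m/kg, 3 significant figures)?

low-carbon steel, M = 43.6 kN·m/kg

Screen on constraints: cost ≤ 47 $/kg; k ≥ 22.0 W/(m·K). Survivors: gray cast iron, low-carbon steel, brass, tungsten.
Putting every candidate on a common basis:
  gray cast iron: σ_y = 232.0 MPa, ρ = 7090 kg/m³
  low-carbon steel: σ_y = 342.0 MPa, ρ = 7850 kg/m³
  brass: σ_y = 290.0 MPa, ρ = 8522 kg/m³
  tungsten: σ_y = 701.0 MPa, ρ = 19220 kg/m³
  low-carbon steel: M = 43.6 kN·m/kg
  tungsten: M = 36.5 kN·m/kg
  brass: M = 34.0 kN·m/kg
  gray cast iron: M = 32.7 kN·m/kg
The maximum is for low-carbon steel.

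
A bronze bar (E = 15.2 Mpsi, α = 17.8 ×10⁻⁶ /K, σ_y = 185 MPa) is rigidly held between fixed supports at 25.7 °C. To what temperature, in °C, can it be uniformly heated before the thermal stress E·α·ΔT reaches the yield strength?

E = 15.2 Mpsi = 104.8 GPa.
E·α·ΔT = 185.0 MPa ⇒ ΔT = 185.0 / (104.8×10³ × 17.8×10⁻⁶) = 99.17 K.
T = 25.7 + 99.17 = 124.9 °C.

125 °C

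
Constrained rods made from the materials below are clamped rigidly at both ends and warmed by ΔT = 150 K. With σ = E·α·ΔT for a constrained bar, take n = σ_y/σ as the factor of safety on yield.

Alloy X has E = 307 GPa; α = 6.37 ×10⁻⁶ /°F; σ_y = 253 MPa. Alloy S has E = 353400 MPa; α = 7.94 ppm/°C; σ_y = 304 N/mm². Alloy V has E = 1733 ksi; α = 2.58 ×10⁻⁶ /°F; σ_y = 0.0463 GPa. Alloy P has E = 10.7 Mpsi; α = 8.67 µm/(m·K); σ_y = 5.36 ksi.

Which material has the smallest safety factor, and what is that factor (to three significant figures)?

alloy P, n = 0.385

In consistent units (E in GPa, α in ×10⁻⁶/K, σ_y in MPa):
  alloy X: E = 307.0, α = 11.5, σ_y = 253.0 → σ = 528 MPa, n = 0.479
  alloy S: E = 353.4, α = 7.94, σ_y = 304.0 → σ = 421 MPa, n = 0.722
  alloy V: E = 11.95, α = 4.64, σ_y = 46.30 → σ = 8.32 MPa, n = 5.56
  alloy P: E = 73.77, α = 8.67, σ_y = 36.96 → σ = 95.9 MPa, n = 0.385
The minimum is alloy P at n = 0.385.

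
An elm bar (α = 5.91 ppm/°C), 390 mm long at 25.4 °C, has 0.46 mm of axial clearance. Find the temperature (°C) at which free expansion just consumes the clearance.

α·L₀·ΔT = 0.46 mm ⇒ ΔT = 0.46 / (5.91×10⁻⁶ × 390.0) = 199.6 K.
T = 25.4 + 199.6 = 225.0 °C.

225 °C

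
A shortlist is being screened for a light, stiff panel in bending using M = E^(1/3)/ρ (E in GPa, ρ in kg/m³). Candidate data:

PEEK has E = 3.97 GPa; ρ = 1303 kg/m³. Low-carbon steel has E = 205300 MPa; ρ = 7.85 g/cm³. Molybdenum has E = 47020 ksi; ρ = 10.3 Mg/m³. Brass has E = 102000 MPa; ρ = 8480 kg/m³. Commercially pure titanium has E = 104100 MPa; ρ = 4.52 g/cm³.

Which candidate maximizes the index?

After converting to SI:
  PEEK: E = 3.970 GPa, ρ = 1303 kg/m³
  low-carbon steel: E = 205.3 GPa, ρ = 7850 kg/m³
  molybdenum: E = 324.2 GPa, ρ = 10300 kg/m³
  brass: E = 102.0 GPa, ρ = 8480 kg/m³
  commercially pure titanium: E = 104.1 GPa, ρ = 4520 kg/m³
  PEEK: M = 1.22×10⁻³
  commercially pure titanium: M = 1.04×10⁻³
  low-carbon steel: M = 0.751×10⁻³
  molybdenum: M = 0.667×10⁻³
  brass: M = 0.551×10⁻³
Highest index: PEEK.

PEEK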